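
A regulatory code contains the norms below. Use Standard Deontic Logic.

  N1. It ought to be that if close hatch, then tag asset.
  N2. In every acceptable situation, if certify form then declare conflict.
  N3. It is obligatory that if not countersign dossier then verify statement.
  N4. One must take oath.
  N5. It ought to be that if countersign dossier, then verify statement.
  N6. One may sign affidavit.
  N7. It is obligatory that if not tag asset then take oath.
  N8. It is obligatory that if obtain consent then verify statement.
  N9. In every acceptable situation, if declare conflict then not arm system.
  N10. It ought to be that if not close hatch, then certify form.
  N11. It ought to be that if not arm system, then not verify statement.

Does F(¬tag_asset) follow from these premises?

Premises 5 and 3 are O(countersign_dossier → verify_statement) and O(¬countersign_dossier → verify_statement); every ideal world satisfies countersign_dossier or ¬countersign_dossier, so in either case verify_statement holds — hence O(verify_statement).
Premise 11, O(¬arm_system → ¬verify_statement), contraposes to O(verify_statement → arm_system); with O(verify_statement) we get O(arm_system).
The contrapositive of premise 9 (O(declare_conflict → ¬arm_system)) is O(arm_system → ¬declare_conflict), and O(arm_system) is already established, so O(¬declare_conflict).
The contrapositive of premise 2 (O(certify_form → declare_conflict)) is O(¬declare_conflict → ¬certify_form), and O(¬declare_conflict) is already established, so O(¬certify_form).
Premise 10 is O(¬close_hatch → certify_form); contrapositively O(¬certify_form → close_hatch). Since O(¬certify_form) holds, K gives O(close_hatch).
With premise 1, O(close_hatch → tag_asset), the K-axiom yields O(tag_asset).
Premises 4, 6, 7, 8 do not contribute to this derivation.
So O(tag_asset) holds, i.e. F(¬tag_asset). The claim follows.

Yes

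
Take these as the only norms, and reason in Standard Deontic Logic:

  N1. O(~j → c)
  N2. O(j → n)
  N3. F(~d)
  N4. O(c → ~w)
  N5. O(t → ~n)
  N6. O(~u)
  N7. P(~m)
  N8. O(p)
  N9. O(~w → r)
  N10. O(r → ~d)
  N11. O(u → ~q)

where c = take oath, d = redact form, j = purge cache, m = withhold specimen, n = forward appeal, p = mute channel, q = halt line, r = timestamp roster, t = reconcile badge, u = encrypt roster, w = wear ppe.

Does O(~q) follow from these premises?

Premise 11 is O(u → ~q), but O(u) is not derivable from the premises, so it does not yield O(~q).
No other premise forces O(~q). An ideal world satisfying every premise can still have ~q false, so O(~q) is not derivable.

No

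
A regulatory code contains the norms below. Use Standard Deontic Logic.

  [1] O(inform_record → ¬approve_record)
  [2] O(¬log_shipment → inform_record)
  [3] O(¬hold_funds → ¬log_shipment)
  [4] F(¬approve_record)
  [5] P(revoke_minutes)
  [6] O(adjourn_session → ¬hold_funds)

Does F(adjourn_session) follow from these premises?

Yes

F(¬approve_record) at premise 4 means O(approve_record).
The contrapositive of premise 1 (O(inform_record → ¬approve_record)) is O(approve_record → ¬inform_record), and O(approve_record) is already established, so O(¬inform_record).
Premise 2, O(¬log_shipment → inform_record), contraposes to O(¬inform_record → log_shipment); with O(¬inform_record) we get O(log_shipment).
Premise 3 is O(¬hold_funds → ¬log_shipment); contrapositively O(log_shipment → hold_funds). Since O(log_shipment) holds, K gives O(hold_funds).
Premise 6 is O(adjourn_session → ¬hold_funds); contrapositively O(hold_funds → ¬adjourn_session). Since O(hold_funds) holds, K gives O(¬adjourn_session).
Premise 5 does not contribute to this derivation.
So O(¬adjourn_session) holds, i.e. F(adjourn_session). The claim follows.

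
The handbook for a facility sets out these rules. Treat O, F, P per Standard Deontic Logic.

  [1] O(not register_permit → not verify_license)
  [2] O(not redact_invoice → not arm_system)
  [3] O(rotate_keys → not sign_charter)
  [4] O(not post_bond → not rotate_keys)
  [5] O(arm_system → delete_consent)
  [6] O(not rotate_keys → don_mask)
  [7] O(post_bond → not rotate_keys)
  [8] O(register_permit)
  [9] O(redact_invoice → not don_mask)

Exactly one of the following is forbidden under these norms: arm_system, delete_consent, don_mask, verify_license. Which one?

Premises 4 and 7 are O(not post_bond → not rotate_keys) and O(post_bond → not rotate_keys); every ideal world satisfies not post_bond or post_bond, so in either case not rotate_keys holds — hence O(not rotate_keys).
Premise 6 is O(not rotate_keys → don_mask); since O(not rotate_keys), deontic closure gives O(don_mask).
The contrapositive of premise 9 (O(redact_invoice → not don_mask)) is O(don_mask → not redact_invoice), and O(don_mask) is already established, so O(not redact_invoice).
Premise 2 is O(not redact_invoice → not arm_system); since O(not redact_invoice), deontic closure gives O(not arm_system).
So O(not arm_system) holds, i.e. arm_system is forbidden. None of the other listed options is forbidden under the premises.

arm_system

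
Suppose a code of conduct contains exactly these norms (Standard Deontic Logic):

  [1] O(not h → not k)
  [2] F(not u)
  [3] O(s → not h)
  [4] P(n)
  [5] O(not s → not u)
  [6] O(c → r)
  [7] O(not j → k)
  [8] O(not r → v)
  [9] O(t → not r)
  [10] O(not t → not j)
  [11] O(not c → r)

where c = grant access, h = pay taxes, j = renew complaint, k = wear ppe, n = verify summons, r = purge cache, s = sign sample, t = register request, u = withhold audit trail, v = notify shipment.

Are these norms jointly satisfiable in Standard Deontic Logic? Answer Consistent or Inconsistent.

Premises 6 and 11 cover both cases: O(c → r) and O(not c → r). Since c ∨ not c is a tautology, O(r) follows.
The contrapositive of premise 9 (O(t → not r)) is O(r → not t), and O(r) is already established, so O(not t).
Premise 10 is O(not t → not j); since O(not t), deontic closure gives O(not j).
With premise 7, O(not j → k), the K-axiom yields O(k).
Premise 1 is O(not h → not k); contrapositively O(k → h). Since O(k) holds, K gives O(h).
Premise 3, O(s → not h), contraposes to O(h → not s); with O(h) we get O(not s).
With premise 5, O(not s → not u), the K-axiom yields O(not u).
However, F(not u) at premise 2 amounts to O(u).
We now have both O(not u) and O(u) — u is simultaneously obligatory and forbidden, violating the D-axiom.

Inconsistent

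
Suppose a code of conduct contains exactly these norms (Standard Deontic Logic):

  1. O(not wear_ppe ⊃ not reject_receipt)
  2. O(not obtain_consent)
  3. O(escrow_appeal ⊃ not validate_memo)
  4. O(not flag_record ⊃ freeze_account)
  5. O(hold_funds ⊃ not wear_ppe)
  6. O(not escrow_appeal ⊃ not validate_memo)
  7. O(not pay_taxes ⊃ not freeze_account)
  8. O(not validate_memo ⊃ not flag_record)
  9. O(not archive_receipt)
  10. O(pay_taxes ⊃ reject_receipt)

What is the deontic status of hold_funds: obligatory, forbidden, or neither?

Forbidden

Premises 3 and 6 cover both cases: O(escrow_appeal ⊃ not validate_memo) and O(not escrow_appeal ⊃ not validate_memo). Since escrow_appeal ∨ not escrow_appeal is a tautology, O(not validate_memo) follows.
Applying K to premise 8 (O(not validate_memo ⊃ not flag_record)) and O(not validate_memo) yields O(not flag_record).
From O(not flag_record) and premise 4, O(not flag_record ⊃ freeze_account), we obtain O(freeze_account).
Premise 7 is O(not pay_taxes ⊃ not freeze_account); contrapositively O(freeze_account ⊃ pay_taxes). Since O(freeze_account) holds, K gives O(pay_taxes).
From O(pay_taxes) and premise 10, O(pay_taxes ⊃ reject_receipt), we obtain O(reject_receipt).
Premise 1, O(not wear_ppe ⊃ not reject_receipt), contraposes to O(reject_receipt ⊃ wear_ppe); with O(reject_receipt) we get O(wear_ppe).
Premise 5 is O(hold_funds ⊃ not wear_ppe); contrapositively O(wear_ppe ⊃ not hold_funds). Since O(wear_ppe) holds, K gives O(not hold_funds).
Premises 2, 9 do not contribute to this derivation.
Thus O(not hold_funds), which is F(hold_funds): hold_funds is forbidden.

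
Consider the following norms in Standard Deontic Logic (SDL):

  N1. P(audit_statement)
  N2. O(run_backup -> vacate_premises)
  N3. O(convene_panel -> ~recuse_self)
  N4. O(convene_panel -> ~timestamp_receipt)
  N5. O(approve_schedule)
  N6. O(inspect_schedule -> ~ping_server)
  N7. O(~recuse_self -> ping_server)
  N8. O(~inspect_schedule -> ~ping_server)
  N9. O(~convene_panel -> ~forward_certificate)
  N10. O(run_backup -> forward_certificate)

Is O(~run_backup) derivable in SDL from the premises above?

Premises 6 and 8 are O(inspect_schedule -> ~ping_server) and O(~inspect_schedule -> ~ping_server); every ideal world satisfies inspect_schedule or ~inspect_schedule, so in either case ~ping_server holds — hence O(~ping_server).
Premise 7 is O(~recuse_self -> ping_server); contrapositively O(~ping_server -> recuse_self). Since O(~ping_server) holds, K gives O(recuse_self).
The contrapositive of premise 3 (O(convene_panel -> ~recuse_self)) is O(recuse_self -> ~convene_panel), and O(recuse_self) is already established, so O(~convene_panel).
With premise 9, O(~convene_panel -> ~forward_certificate), the K-axiom yields O(~forward_certificate).
Premise 10, O(run_backup -> forward_certificate), contraposes to O(~forward_certificate -> ~run_backup); with O(~forward_certificate) we get O(~run_backup).
Premises 1, 2, 4, 5 do not contribute to this derivation.
So O(~run_backup) follows.

Yes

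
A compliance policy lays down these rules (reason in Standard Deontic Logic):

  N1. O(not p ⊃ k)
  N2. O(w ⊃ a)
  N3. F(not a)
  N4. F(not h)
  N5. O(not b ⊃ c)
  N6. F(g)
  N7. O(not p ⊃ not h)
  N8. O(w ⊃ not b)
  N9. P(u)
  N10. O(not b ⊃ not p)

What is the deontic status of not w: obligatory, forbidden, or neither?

Obligatory

F(not h) at premise 4 means O(h).
Premise 7, O(not p ⊃ not h), contraposes to O(h ⊃ p); with O(h) we get O(p).
The contrapositive of premise 10 (O(not b ⊃ not p)) is O(p ⊃ b), and O(p) is already established, so O(b).
The contrapositive of premise 8 (O(w ⊃ not b)) is O(b ⊃ not w), and O(b) is already established, so O(not w).
Premises 1, 2, 3, 5, 6, 9 do not contribute to this derivation.
Hence not w is obligatory.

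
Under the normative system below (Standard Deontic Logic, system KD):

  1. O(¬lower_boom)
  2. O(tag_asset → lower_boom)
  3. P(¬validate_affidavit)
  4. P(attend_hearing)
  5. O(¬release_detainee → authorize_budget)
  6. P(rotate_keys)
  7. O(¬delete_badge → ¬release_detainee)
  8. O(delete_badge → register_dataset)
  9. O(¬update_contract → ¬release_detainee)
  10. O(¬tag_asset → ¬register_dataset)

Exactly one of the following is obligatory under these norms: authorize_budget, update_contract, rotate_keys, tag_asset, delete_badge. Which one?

Premise 1 states O(¬lower_boom) outright.
Premise 2 is O(tag_asset → lower_boom); contrapositively O(¬lower_boom → ¬tag_asset). Since O(¬lower_boom) holds, K gives O(¬tag_asset).
With premise 10, O(¬tag_asset → ¬register_dataset), the K-axiom yields O(¬register_dataset).
Premise 8, O(delete_badge → register_dataset), contraposes to O(¬register_dataset → ¬delete_badge); with O(¬register_dataset) we get O(¬delete_badge).
Premise 7 is O(¬delete_badge → ¬release_detainee); since O(¬delete_badge), deontic closure gives O(¬release_detainee).
From O(¬release_detainee) and premise 5, O(¬release_detainee → authorize_budget), we obtain O(authorize_budget).
So O(authorize_budget) holds — authorize_budget is obligatory. None of the other listed options is made obligatory by any chain of premises.

authorize_budget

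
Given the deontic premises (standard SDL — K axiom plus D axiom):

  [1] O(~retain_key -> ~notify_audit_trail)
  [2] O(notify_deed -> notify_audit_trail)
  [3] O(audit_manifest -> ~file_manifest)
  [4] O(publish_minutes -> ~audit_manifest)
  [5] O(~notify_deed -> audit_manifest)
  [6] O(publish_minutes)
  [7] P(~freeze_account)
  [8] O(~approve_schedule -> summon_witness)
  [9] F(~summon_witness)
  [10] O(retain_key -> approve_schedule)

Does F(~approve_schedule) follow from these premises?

Yes

Premise 6 gives O(publish_minutes).
From O(publish_minutes) and premise 4, O(publish_minutes -> ~audit_manifest), we obtain O(~audit_manifest).
Premise 5 is O(~notify_deed -> audit_manifest); contrapositively O(~audit_manifest -> notify_deed). Since O(~audit_manifest) holds, K gives O(notify_deed).
Premise 2 is O(notify_deed -> notify_audit_trail); since O(notify_deed), deontic closure gives O(notify_audit_trail).
Premise 1 is O(~retain_key -> ~notify_audit_trail); contrapositively O(notify_audit_trail -> retain_key). Since O(notify_audit_trail) holds, K gives O(retain_key).
Applying K to premise 10 (O(retain_key -> approve_schedule)) and O(retain_key) yields O(approve_schedule).
Premises 3, 7, 8, 9 do not contribute to this derivation.
So O(approve_schedule) holds, i.e. F(~approve_schedule). The claim follows.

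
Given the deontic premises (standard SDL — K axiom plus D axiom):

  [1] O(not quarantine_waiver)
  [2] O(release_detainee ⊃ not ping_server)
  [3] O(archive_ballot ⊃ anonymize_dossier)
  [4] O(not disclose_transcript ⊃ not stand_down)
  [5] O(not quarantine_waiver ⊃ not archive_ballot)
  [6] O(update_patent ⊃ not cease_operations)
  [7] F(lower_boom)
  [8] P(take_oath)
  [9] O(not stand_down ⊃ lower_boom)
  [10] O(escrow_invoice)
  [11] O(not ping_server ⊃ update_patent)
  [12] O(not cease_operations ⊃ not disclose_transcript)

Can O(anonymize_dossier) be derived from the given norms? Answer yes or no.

Premise 3 is O(archive_ballot ⊃ anonymize_dossier), but O(archive_ballot) is not derivable from the premises, so it does not yield O(anonymize_dossier).
No other premise forces O(anonymize_dossier). An ideal world satisfying every premise can still have anonymize_dossier false, so O(anonymize_dossier) is not derivable.

No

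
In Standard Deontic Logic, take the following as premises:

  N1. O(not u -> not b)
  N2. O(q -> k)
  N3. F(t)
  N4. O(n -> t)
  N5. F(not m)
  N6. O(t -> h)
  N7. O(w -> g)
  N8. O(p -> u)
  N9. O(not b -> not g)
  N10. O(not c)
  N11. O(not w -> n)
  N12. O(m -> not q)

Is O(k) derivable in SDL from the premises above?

Premise 2 is O(q -> k), but O(q) is not derivable from the premises, so it does not yield O(k).
No other premise forces O(k). An ideal world satisfying every premise can still have k false, so O(k) is not derivable.

No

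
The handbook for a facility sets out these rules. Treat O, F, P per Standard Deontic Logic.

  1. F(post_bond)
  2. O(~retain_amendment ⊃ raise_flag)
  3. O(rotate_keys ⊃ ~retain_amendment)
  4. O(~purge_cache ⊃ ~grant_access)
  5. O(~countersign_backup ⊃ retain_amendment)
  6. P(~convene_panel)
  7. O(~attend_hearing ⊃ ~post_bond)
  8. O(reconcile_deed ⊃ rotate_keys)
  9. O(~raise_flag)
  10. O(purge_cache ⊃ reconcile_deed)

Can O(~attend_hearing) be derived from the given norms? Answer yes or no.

Premise 7 is O(~attend_hearing ⊃ ~post_bond); even if O(~post_bond) held, inferring O(~attend_hearing) would be affirming the consequent — invalid.
No other premise forces O(~attend_hearing). An ideal world satisfying every premise can still have ~attend_hearing false, so O(~attend_hearing) is not derivable.

No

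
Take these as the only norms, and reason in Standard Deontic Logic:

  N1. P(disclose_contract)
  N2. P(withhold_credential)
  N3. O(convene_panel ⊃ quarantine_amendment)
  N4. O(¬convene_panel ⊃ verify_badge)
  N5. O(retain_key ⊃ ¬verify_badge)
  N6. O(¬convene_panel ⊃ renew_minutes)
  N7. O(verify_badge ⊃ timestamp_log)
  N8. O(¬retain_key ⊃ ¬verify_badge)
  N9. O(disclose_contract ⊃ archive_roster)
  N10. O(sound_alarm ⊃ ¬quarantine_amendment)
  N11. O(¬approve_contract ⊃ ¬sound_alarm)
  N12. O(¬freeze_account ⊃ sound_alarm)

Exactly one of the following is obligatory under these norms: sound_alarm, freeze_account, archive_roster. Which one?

freeze_account

Premises 5 and 8 are O(retain_key ⊃ ¬verify_badge) and O(¬retain_key ⊃ ¬verify_badge); every ideal world satisfies retain_key or ¬retain_key, so in either case ¬verify_badge holds — hence O(¬verify_badge).
Premise 4 is O(¬convene_panel ⊃ verify_badge); contrapositively O(¬verify_badge ⊃ convene_panel). Since O(¬verify_badge) holds, K gives O(convene_panel).
From O(convene_panel) and premise 3, O(convene_panel ⊃ quarantine_amendment), we obtain O(quarantine_amendment).
Premise 10, O(sound_alarm ⊃ ¬quarantine_amendment), contraposes to O(quarantine_amendment ⊃ ¬sound_alarm); with O(quarantine_amendment) we get O(¬sound_alarm).
Premise 12 is O(¬freeze_account ⊃ sound_alarm); contrapositively O(¬sound_alarm ⊃ freeze_account). Since O(¬sound_alarm) holds, K gives O(freeze_account).
So O(freeze_account) holds — freeze_account is obligatory. None of the other listed options is made obligatory by any chain of premises.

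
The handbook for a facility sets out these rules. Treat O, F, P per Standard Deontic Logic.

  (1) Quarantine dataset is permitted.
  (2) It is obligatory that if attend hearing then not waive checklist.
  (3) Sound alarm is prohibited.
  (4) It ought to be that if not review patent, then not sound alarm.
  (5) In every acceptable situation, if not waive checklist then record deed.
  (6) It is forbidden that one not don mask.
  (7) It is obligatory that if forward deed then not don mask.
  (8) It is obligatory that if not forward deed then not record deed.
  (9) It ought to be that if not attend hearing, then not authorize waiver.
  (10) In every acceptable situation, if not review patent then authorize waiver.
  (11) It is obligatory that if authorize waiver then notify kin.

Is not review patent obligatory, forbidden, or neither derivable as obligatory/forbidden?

Forbidden

Premise 6, F(¬don_mask), is equivalent to O(don_mask).
The contrapositive of premise 7 (O(forward_deed → ¬don_mask)) is O(don_mask → ¬forward_deed), and O(don_mask) is already established, so O(¬forward_deed).
From O(¬forward_deed) and premise 8, O(¬forward_deed → ¬record_deed), we obtain O(¬record_deed).
Premise 5, O(¬waive_checklist → record_deed), contraposes to O(¬record_deed → waive_checklist); with O(¬record_deed) we get O(waive_checklist).
The contrapositive of premise 2 (O(attend_hearing → ¬waive_checklist)) is O(waive_checklist → ¬attend_hearing), and O(waive_checklist) is already established, so O(¬attend_hearing).
Applying K to premise 9 (O(¬attend_hearing → ¬authorize_waiver)) and O(¬attend_hearing) yields O(¬authorize_waiver).
The contrapositive of premise 10 (O(¬review_patent → authorize_waiver)) is O(¬authorize_waiver → review_patent), and O(¬authorize_waiver) is already established, so O(review_patent).
Premises 1, 3, 4, 11 do not contribute to this derivation.
Thus O(review_patent), which is F(¬review_patent): ¬review_patent is forbidden.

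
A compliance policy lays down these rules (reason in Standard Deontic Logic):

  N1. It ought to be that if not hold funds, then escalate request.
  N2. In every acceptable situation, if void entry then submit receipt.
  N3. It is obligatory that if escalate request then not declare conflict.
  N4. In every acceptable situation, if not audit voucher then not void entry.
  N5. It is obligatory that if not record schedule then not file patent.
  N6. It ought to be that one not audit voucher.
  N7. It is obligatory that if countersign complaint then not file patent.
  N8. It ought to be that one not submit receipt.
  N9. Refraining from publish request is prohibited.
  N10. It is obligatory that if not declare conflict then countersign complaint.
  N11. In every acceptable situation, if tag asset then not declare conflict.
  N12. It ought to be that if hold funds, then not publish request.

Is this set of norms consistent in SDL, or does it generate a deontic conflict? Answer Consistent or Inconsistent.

Premise 2 is O(void_entry → submit_receipt), but O(void_entry) is not derivable from the premises, so it does not yield O(submit_receipt).
So O(submit_receipt) is not derivable, and the apparent clash with O(¬submit_receipt) does not arise.
A world satisfying every obligation exists (e.g. audit_voucher=false, countersign_complaint=true, declare_conflict=false, escalate_request=true, file_patent=false, hold_funds=false, publish_request=true, record_schedule=false, submit_receipt=false, tag_asset=false, void_entry=false); no atom is both obligatory and forbidden, so the set is consistent.

Consistent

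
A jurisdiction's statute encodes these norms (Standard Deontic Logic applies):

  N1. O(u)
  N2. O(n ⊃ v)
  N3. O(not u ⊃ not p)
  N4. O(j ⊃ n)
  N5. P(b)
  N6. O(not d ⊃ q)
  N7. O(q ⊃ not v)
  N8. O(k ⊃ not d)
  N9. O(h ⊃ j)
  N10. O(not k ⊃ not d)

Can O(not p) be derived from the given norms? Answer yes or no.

Premise 3 is O(not u ⊃ not p), but O(not u) is not derivable from the premises, so it does not yield O(not p).
No other premise forces O(not p). An ideal world satisfying every premise can still have not p false, so O(not p) is not derivable.

No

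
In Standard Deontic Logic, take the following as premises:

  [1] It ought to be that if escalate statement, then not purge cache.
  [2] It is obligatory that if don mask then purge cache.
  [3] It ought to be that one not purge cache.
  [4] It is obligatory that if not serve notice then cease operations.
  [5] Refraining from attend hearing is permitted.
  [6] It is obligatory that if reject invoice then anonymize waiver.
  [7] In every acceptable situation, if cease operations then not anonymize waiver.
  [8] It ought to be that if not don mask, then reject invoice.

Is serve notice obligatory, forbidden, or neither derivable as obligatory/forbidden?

From premise 3 we have O(¬purge_cache).
Premise 2 is O(don_mask → purge_cache); contrapositively O(¬purge_cache → ¬don_mask). Since O(¬purge_cache) holds, K gives O(¬don_mask).
From O(¬don_mask) and premise 8, O(¬don_mask → reject_invoice), we obtain O(reject_invoice).
From O(reject_invoice) and premise 6, O(reject_invoice → anonymize_waiver), we obtain O(anonymize_waiver).
Premise 7 is O(cease_operations → ¬anonymize_waiver); contrapositively O(anonymize_waiver → ¬cease_operations). Since O(anonymize_waiver) holds, K gives O(¬cease_operations).
Premise 4, O(¬serve_notice → cease_operations), contraposes to O(¬cease_operations → serve_notice); with O(¬cease_operations) we get O(serve_notice).
Premises 1, 5 do not contribute to this derivation.
Hence serve_notice is obligatory.

Obligatory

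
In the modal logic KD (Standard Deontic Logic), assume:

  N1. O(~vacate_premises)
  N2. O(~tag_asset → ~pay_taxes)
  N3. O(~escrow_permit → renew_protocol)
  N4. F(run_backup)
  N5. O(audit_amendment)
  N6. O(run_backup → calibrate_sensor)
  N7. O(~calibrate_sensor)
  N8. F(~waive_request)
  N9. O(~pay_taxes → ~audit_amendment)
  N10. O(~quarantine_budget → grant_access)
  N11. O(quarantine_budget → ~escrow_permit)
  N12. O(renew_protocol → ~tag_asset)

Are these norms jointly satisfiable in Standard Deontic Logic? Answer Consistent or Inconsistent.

Premise 6 is O(run_backup → calibrate_sensor), but O(run_backup) is not derivable from the premises, so it does not yield O(calibrate_sensor).
So O(calibrate_sensor) is not derivable, and the apparent clash with O(~calibrate_sensor) does not arise.
A world satisfying every obligation exists (e.g. audit_amendment=true, calibrate_sensor=false, escrow_permit=true, grant_access=true, pay_taxes=true, quarantine_budget=false, renew_protocol=false, run_backup=false, tag_asset=true, vacate_premises=false, waive_request=true); no atom is both obligatory and forbidden, so the set is consistent.

Consistent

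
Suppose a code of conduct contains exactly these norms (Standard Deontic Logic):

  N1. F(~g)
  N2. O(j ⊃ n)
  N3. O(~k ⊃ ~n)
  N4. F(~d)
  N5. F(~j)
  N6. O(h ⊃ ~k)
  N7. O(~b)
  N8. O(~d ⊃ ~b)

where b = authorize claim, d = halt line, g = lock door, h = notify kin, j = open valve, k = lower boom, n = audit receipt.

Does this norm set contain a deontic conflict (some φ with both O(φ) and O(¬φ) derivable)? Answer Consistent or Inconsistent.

Consistent

Premise 8 is O(~d ⊃ ~b); even if O(~b) held, inferring O(~d) would be affirming the consequent — invalid.
So O(~d) is not derivable, and the apparent clash with O(d) does not arise.
A world satisfying every obligation exists (e.g. b=false, d=true, g=true, h=false, j=true, k=true, n=true); no atom is both obligatory and forbidden, so the set is consistent.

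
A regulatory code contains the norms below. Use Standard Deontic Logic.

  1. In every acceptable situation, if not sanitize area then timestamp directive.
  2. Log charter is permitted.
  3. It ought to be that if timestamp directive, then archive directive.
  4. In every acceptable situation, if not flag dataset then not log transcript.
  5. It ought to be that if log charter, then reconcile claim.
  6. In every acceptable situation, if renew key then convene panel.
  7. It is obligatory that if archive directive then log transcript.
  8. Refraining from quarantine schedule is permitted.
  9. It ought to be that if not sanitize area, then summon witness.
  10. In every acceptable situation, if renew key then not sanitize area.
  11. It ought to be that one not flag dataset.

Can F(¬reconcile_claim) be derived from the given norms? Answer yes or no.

Premise 5 is O(log_charter → reconcile_claim), but O(log_charter) is not derivable from the premises (the permission P(log_charter) asserts only ¬O(¬log_charter), not O(log_charter)), so it does not yield O(reconcile_claim).
No other premise forces O(reconcile_claim). An ideal world satisfying every premise can still have ¬reconcile_claim true, so F(¬reconcile_claim) is not derivable.

No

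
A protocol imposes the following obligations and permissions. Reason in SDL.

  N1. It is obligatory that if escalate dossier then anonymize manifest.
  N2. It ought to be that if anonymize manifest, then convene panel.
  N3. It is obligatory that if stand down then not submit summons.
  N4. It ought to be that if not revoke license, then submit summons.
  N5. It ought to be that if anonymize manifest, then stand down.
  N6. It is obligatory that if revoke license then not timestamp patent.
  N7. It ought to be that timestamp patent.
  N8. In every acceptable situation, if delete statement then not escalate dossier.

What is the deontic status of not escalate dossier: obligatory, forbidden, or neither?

Obligatory

From premise 7 we have O(timestamp_patent).
The contrapositive of premise 6 (O(revoke_license → ¬timestamp_patent)) is O(timestamp_patent → ¬revoke_license), and O(timestamp_patent) is already established, so O(¬revoke_license).
From O(¬revoke_license) and premise 4, O(¬revoke_license → submit_summons), we obtain O(submit_summons).
Premise 3 is O(stand_down → ¬submit_summons); contrapositively O(submit_summons → ¬stand_down). Since O(submit_summons) holds, K gives O(¬stand_down).
Premise 5 is O(anonymize_manifest → stand_down); contrapositively O(¬stand_down → ¬anonymize_manifest). Since O(¬stand_down) holds, K gives O(¬anonymize_manifest).
Premise 1, O(escalate_dossier → anonymize_manifest), contraposes to O(¬anonymize_manifest → ¬escalate_dossier); with O(¬anonymize_manifest) we get O(¬escalate_dossier).
Premises 2, 8 do not contribute to this derivation.
Hence ¬escalate_dossier is obligatory.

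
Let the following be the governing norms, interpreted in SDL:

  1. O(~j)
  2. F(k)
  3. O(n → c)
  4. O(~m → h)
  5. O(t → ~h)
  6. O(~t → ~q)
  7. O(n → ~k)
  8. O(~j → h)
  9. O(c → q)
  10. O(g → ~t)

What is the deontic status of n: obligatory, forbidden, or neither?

Premise 1 gives O(~j).
From O(~j) and premise 8, O(~j → h), we obtain O(h).
Premise 5, O(t → ~h), contraposes to O(h → ~t); with O(h) we get O(~t).
With premise 6, O(~t → ~q), the K-axiom yields O(~q).
The contrapositive of premise 9 (O(c → q)) is O(~q → ~c), and O(~q) is already established, so O(~c).
Premise 3 is O(n → c); contrapositively O(~c → ~n). Since O(~c) holds, K gives O(~n).
Premises 2, 4, 7, 10 do not contribute to this derivation.
Thus O(~n), which is F(n): n is forbidden.

Forbidden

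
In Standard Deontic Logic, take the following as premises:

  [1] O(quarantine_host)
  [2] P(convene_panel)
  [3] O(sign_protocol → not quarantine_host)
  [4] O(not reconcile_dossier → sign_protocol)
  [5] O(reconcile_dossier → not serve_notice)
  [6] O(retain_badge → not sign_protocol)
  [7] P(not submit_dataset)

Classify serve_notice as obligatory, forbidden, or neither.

From premise 1 we have O(quarantine_host).
The contrapositive of premise 3 (O(sign_protocol → not quarantine_host)) is O(quarantine_host → not sign_protocol), and O(quarantine_host) is already established, so O(not sign_protocol).
Premise 4 is O(not reconcile_dossier → sign_protocol); contrapositively O(not sign_protocol → reconcile_dossier). Since O(not sign_protocol) holds, K gives O(reconcile_dossier).
Premise 5 is O(reconcile_dossier → not serve_notice); since O(reconcile_dossier), deontic closure gives O(not serve_notice).
Premises 2, 6, 7 do not contribute to this derivation.
Thus O(not serve_notice), which is F(serve_notice): serve_notice is forbidden.

Forbidden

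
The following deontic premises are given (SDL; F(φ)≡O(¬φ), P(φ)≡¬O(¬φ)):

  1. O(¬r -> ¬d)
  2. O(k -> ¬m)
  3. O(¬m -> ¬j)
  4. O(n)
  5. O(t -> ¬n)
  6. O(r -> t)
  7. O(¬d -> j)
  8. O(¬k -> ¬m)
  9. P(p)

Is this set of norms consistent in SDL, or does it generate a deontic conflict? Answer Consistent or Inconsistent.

Inconsistent

By case analysis on ¬k: premise 8 gives O(¬k -> ¬m) and premise 2 gives O(k -> ¬m), so O(¬m) either way.
Premise 3 is O(¬m -> ¬j); since O(¬m), deontic closure gives O(¬j).
Premise 7, O(¬d -> j), contraposes to O(¬j -> d); with O(¬j) we get O(d).
The contrapositive of premise 1 (O(¬r -> ¬d)) is O(d -> r), and O(d) is already established, so O(r).
From O(r) and premise 6, O(r -> t), we obtain O(t).
Applying K to premise 5 (O(t -> ¬n)) and O(t) yields O(¬n).
Yet premise 4 states O(n).
We now have both O(¬n) and O(n) — n is simultaneously obligatory and forbidden, violating the D-axiom.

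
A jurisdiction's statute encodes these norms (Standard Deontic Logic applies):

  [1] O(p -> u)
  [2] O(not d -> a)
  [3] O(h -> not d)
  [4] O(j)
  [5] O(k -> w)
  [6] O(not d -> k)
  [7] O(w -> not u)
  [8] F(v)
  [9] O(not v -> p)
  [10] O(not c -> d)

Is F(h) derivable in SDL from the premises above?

Yes

Premise 8 is F(v), i.e. O(not v).
With premise 9, O(not v -> p), the K-axiom yields O(p).
Applying K to premise 1 (O(p -> u)) and O(p) yields O(u).
Premise 7, O(w -> not u), contraposes to O(u -> not w); with O(u) we get O(not w).
The contrapositive of premise 5 (O(k -> w)) is O(not w -> not k), and O(not w) is already established, so O(not k).
The contrapositive of premise 6 (O(not d -> k)) is O(not k -> d), and O(not k) is already established, so O(d).
Premise 3, O(h -> not d), contraposes to O(d -> not h); with O(d) we get O(not h).
Premises 2, 4, 10 do not contribute to this derivation.
So O(not h) holds, i.e. F(h). The claim follows.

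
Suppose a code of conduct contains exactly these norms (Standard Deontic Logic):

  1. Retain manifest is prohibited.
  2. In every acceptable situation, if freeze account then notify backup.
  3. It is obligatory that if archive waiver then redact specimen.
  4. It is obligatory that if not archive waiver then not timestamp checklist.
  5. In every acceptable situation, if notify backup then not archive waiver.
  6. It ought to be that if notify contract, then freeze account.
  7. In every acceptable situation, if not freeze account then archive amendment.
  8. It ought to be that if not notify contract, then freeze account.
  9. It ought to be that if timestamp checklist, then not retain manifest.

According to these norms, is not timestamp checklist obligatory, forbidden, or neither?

Premises 8 and 6 cover both cases: O(¬notify_contract → freeze_account) and O(notify_contract → freeze_account). Since ¬notify_contract ∨ notify_contract is a tautology, O(freeze_account) follows.
From O(freeze_account) and premise 2, O(freeze_account → notify_backup), we obtain O(notify_backup).
Applying K to premise 5 (O(notify_backup → ¬archive_waiver)) and O(notify_backup) yields O(¬archive_waiver).
With premise 4, O(¬archive_waiver → ¬timestamp_checklist), the K-axiom yields O(¬timestamp_checklist).
Premises 1, 3, 7, 9 do not contribute to this derivation.
Hence ¬timestamp_checklist is obligatory.

Obligatory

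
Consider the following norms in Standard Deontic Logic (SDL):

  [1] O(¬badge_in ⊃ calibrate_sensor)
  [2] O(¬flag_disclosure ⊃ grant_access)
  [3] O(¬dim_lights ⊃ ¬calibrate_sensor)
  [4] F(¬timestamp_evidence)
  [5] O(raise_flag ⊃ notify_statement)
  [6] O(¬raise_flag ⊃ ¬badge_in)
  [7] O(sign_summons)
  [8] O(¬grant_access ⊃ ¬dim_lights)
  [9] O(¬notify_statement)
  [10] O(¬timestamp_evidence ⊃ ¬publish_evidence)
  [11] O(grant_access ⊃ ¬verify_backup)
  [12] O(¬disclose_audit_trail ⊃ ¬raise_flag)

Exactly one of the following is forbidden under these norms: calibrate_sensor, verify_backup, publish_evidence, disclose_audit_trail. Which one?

verify_backup

Premise 9 gives O(¬notify_statement).
Premise 5 is O(raise_flag ⊃ notify_statement); contrapositively O(¬notify_statement ⊃ ¬raise_flag). Since O(¬notify_statement) holds, K gives O(¬raise_flag).
From O(¬raise_flag) and premise 6, O(¬raise_flag ⊃ ¬badge_in), we obtain O(¬badge_in).
Applying K to premise 1 (O(¬badge_in ⊃ calibrate_sensor)) and O(¬badge_in) yields O(calibrate_sensor).
Premise 3 is O(¬dim_lights ⊃ ¬calibrate_sensor); contrapositively O(calibrate_sensor ⊃ dim_lights). Since O(calibrate_sensor) holds, K gives O(dim_lights).
Premise 8 is O(¬grant_access ⊃ ¬dim_lights); contrapositively O(dim_lights ⊃ grant_access). Since O(dim_lights) holds, K gives O(grant_access).
Applying K to premise 11 (O(grant_access ⊃ ¬verify_backup)) and O(grant_access) yields O(¬verify_backup).
So O(¬verify_backup) holds, i.e. verify_backup is forbidden. None of the other listed options is forbidden under the premises.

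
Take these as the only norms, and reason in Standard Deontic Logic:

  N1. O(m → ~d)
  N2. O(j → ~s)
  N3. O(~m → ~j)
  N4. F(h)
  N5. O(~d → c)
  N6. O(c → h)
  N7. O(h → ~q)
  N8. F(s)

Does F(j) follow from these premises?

Premise 4 is F(h), i.e. O(~h).
Premise 6, O(c → h), contraposes to O(~h → ~c); with O(~h) we get O(~c).
The contrapositive of premise 5 (O(~d → c)) is O(~c → d), and O(~c) is already established, so O(d).
Premise 1, O(m → ~d), contraposes to O(d → ~m); with O(d) we get O(~m).
With premise 3, O(~m → ~j), the K-axiom yields O(~j).
Premises 2, 7, 8 do not contribute to this derivation.
So O(~j) holds, i.e. F(j). The claim follows.

Yes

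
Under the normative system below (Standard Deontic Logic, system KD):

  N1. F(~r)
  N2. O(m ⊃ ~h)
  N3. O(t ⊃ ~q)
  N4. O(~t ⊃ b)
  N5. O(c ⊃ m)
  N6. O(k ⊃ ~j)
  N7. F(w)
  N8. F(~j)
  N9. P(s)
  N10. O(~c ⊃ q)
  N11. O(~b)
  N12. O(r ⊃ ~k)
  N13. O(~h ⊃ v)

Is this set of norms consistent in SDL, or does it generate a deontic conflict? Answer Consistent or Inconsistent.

Premise 6 is O(k ⊃ ~j), but O(k) is not derivable from the premises, so it does not yield O(~j).
So O(~j) is not derivable, and the apparent clash with O(j) does not arise.
A world satisfying every obligation exists (e.g. b=false, c=true, h=false, j=true, k=false, m=true, q=false, r=true, s=false, t=true, v=true, w=false); no atom is both obligatory and forbidden, so the set is consistent.

Consistent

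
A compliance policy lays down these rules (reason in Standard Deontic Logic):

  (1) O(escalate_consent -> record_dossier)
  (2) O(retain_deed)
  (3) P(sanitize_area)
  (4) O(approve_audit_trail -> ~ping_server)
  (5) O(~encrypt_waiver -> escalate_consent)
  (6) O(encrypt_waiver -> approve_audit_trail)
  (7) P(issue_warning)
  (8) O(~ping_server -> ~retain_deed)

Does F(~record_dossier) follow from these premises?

Premise 2 gives O(retain_deed).
The contrapositive of premise 8 (O(~ping_server -> ~retain_deed)) is O(retain_deed -> ping_server), and O(retain_deed) is already established, so O(ping_server).
Premise 4 is O(approve_audit_trail -> ~ping_server); contrapositively O(ping_server -> ~approve_audit_trail). Since O(ping_server) holds, K gives O(~approve_audit_trail).
Premise 6, O(encrypt_waiver -> approve_audit_trail), contraposes to O(~approve_audit_trail -> ~encrypt_waiver); with O(~approve_audit_trail) we get O(~encrypt_waiver).
Applying K to premise 5 (O(~encrypt_waiver -> escalate_consent)) and O(~encrypt_waiver) yields O(escalate_consent).
With premise 1, O(escalate_consent -> record_dossier), the K-axiom yields O(record_dossier).
Premises 3, 7 do not contribute to this derivation.
So O(record_dossier) holds, i.e. F(~record_dossier). The claim follows.

Yes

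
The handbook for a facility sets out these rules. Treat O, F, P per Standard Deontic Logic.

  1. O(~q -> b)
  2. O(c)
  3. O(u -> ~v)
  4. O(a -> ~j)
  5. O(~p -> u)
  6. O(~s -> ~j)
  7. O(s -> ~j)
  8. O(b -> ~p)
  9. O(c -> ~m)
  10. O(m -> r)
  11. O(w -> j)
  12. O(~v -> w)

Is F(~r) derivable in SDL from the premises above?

Premise 10 is O(m -> r), but O(m) is not derivable from the premises, so it does not yield O(r).
No other premise forces O(r). An ideal world satisfying every premise can still have ~r true, so F(~r) is not derivable.

No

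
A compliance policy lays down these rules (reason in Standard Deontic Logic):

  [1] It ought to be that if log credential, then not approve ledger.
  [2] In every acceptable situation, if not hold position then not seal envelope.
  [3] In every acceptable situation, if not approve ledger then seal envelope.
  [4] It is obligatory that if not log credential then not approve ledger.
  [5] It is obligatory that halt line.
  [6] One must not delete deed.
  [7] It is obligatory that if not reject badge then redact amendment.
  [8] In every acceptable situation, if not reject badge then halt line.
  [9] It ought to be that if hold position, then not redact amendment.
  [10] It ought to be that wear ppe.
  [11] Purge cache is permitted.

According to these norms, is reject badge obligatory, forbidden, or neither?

Obligatory

By case analysis on ¬log_credential: premise 4 gives O(¬log_credential → ¬approve_ledger) and premise 1 gives O(log_credential → ¬approve_ledger), so O(¬approve_ledger) either way.
From O(¬approve_ledger) and premise 3, O(¬approve_ledger → seal_envelope), we obtain O(seal_envelope).
Premise 2 is O(¬hold_position → ¬seal_envelope); contrapositively O(seal_envelope → hold_position). Since O(seal_envelope) holds, K gives O(hold_position).
Premise 9 is O(hold_position → ¬redact_amendment); since O(hold_position), deontic closure gives O(¬redact_amendment).
Premise 7, O(¬reject_badge → redact_amendment), contraposes to O(¬redact_amendment → reject_badge); with O(¬redact_amendment) we get O(reject_badge).
Premises 5, 6, 8, 10, 11 do not contribute to this derivation.
Hence reject_badge is obligatory.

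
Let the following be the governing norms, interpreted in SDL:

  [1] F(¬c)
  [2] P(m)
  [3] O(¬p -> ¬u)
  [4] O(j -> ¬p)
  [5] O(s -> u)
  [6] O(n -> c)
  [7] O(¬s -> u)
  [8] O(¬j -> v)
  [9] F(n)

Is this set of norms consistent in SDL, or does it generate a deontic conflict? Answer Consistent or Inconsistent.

Consistent

Premise 6 is O(n -> c); even if O(c) held, inferring O(n) would be affirming the consequent — invalid.
So O(n) is not derivable, and the apparent clash with O(¬n) does not arise.
A world satisfying every obligation exists (e.g. c=true, j=false, m=false, n=false, p=true, s=false, u=true, v=true); no atom is both obligatory and forbidden, so the set is consistent.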